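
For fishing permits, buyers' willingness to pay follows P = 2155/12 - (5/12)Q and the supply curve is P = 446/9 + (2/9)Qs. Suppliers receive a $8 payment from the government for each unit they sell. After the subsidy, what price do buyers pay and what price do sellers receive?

Pre-subsidy: 2155/12 - (5/12)Q = 446/9 + (2/9)Q gives Q* = 4681/23 and P* = 2180/23.
With the subsidy, sellers receive Ps = Pb + 8 for each unit, where Pb is the price buyers pay.
On the curves, Pb = 2155/12 - (5/12)Q and Ps = 446/9 + (2/9)Q; the wedge Ps − Pb = 8 gives 446/9 + (2/9)Q − (2155/12 - (5/12)Q) = 8, so Q' = 4969/23.
Then Pb = 2155/12 − (5/12)·(4969/23) = 2060/23 and Ps = 446/9 + (2/9)·(4969/23) = 2244/23.

Buyers pay 2060/23; sellers receive 2244/23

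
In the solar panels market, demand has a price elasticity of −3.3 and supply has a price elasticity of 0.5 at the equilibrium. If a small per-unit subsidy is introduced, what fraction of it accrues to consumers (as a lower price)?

Consumer share = 5/38

For a small subsidy around the equilibrium, the benefit split depends on the relative slopes, which at a point are proportional to the elasticities.
Buyer share = εs/(εs + |εd|) = 0.5/(0.5 + 3.3) = 5/38; seller share = |εd|/(εs + |εd|) = 33/38.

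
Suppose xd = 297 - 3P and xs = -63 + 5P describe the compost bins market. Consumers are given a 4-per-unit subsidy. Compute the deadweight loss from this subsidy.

Pre-subsidy: 297 - 3P = -63 + 5P gives P* = 45, x* = 162.
With the rebate, buyers effectively pay Pb = Ps − 4, where Ps is the price sellers receive.
Demand in terms of Ps becomes xd = 297 − 3(Ps − 4) = 309 - 3Ps. Setting this equal to supply: 309 - 3Ps = -63 + 5Ps, so Ps = 46.5.
Buyers pay Pb = 46.5 − 4 = 42.5; x' = -63 + 5·46.5 = 169.5.
The subsidy expands output by 169.5 − 162 = 7.5 past the efficient level; on those units the gap between marginal cost and willingness to pay runs from 0 up to 4.
DWL = ½ × 4 × 7.5 = 15.

Deadweight loss = 15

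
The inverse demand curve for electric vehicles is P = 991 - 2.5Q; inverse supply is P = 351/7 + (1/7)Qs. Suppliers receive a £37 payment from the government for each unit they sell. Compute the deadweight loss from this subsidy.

Pre-subsidy: 991 - 2.5Q = 351/7 + (1/7)Q gives Q* = 356 and P* = 101.
With the subsidy, sellers receive Ps = Pb + 37 for each unit, where Pb is the price buyers pay.
On the curves, Pb = 991 - 2.5Q and Ps = 351/7 + (1/7)Q; the wedge Ps − Pb = 37 gives 351/7 + (1/7)Q − (991 - 2.5Q) = 37, so Q' = 370.
Then Pb = 991 − 2.5·370 = 66 and Ps = 351/7 + (1/7)·370 = 103.
The subsidy expands output by 370 − 356 = 14 past the efficient level; on those units the gap between marginal cost and willingness to pay runs from 0 up to 37.
DWL = ½ × 37 × 14 = 259.

Deadweight loss = £259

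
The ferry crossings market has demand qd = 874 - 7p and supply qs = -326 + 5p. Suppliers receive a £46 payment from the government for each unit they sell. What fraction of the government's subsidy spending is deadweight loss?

DWL / government spending = 805/3698

Pre-subsidy: 874 - 7p = -326 + 5p gives p* = 100, q* = 174.
With the subsidy, sellers receive ps = pb + 46 for each unit, where pb is the price buyers pay.
Supply in terms of pb becomes qs = -326 + 5(pb + 46) = -96 + 5pb. Setting this equal to demand: 874 - 7pb = -96 + 5pb, so pb = 485/6.
Sellers receive ps = 485/6 + 46 = 761/6; q' = 874 − 7·(485/6) = 1849/6.
ΔCS = ½(174 + 1849/6)(100 − 485/6) = 332695/72; ΔPS = ½(174 + 1849/6)(761/6 − 100) = 465773/72.
Government spending = 46 × 1849/6 = 42527/3.
DWL = ½ × 46 × (1849/6 − 174) = 18515/6; fraction = (18515/6) / (42527/3) = 805/3698.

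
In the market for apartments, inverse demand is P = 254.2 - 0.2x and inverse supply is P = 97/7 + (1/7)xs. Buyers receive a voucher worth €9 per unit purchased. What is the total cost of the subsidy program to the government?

Government cost = €6545.25

Pre-subsidy: 254.2 - 0.2x = 97/7 + (1/7)x gives x* = 701 and P* = 114.
With the rebate, buyers effectively pay Pb = Ps − 9, where Ps is the price sellers receive.
On the curves, Pb = 254.2 - 0.2x and Ps = 97/7 + (1/7)x; the wedge Ps − Pb = 9 gives 97/7 + (1/7)x − (254.2 - 0.2x) = 9, so x' = 727.25.
Then Pb = 254.2 − 0.2·727.25 = 108.75 and Ps = 97/7 + (1/7)·727.25 = 117.75.
Government outlay = subsidy × quantity = 9 × 727.25 = 6545.25.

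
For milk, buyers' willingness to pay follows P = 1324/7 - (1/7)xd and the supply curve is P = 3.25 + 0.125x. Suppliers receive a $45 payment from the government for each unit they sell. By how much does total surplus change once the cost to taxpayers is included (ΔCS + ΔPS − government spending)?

Pre-subsidy: 1324/7 - (1/7)x = 3.25 + 0.125x gives x* = 694 and P* = 90.
With the subsidy, sellers receive Ps = Pb + 45 for each unit, where Pb is the price buyers pay.
On the curves, Pb = 1324/7 - (1/7)x and Ps = 3.25 + 0.125x; the wedge Ps − Pb = 45 gives 3.25 + 0.125x − (1324/7 - (1/7)x) = 45, so x' = 862.
Then Pb = 1324/7 − (1/7)·862 = 66 and Ps = 3.25 + 0.125·862 = 111.
ΔCS = ½(694 + 862)(90 − 66) = 18672; ΔPS = ½(694 + 862)(111 − 90) = 16338.
Government spending = 45 × 862 = 38790.
Net change = 18672 + 16338 − 38790 = -3780. The loss equals the DWL triangle ½·45·168.

Net change in total surplus = -$3780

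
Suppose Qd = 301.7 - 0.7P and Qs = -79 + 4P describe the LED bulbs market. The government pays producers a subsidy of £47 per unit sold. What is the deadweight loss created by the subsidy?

Pre-subsidy: 301.7 - 0.7P = -79 + 4P gives P* = 81, Q* = 245.
With the subsidy, sellers receive Ps = Pb + 47 for each unit, where Pb is the price buyers pay.
Supply in terms of Pb becomes Qs = -79 + 4(Pb + 47) = 109 + 4Pb. Setting this equal to demand: 301.7 - 0.7Pb = 109 + 4Pb, so Pb = 41.
Sellers receive Ps = 41 + 47 = 88; Q' = 301.7 − 0.7·41 = 273.
The subsidy expands output by 273 − 245 = 28 past the efficient level; on those units the gap between marginal cost and willingness to pay runs from 0 up to 47.
DWL = ½ × 47 × 28 = 658.

Deadweight loss = £658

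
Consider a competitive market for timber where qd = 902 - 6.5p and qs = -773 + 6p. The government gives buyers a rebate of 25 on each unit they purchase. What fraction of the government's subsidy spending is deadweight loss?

Pre-subsidy: 902 - 6.5p = -773 + 6p gives p* = 134, q* = 31.
With the rebate, buyers effectively pay pb = ps − 25, where ps is the price sellers receive.
Demand in terms of ps becomes qd = 902 − 6.5(ps − 25) = 1064.5 - 6.5ps. Setting this equal to supply: 1064.5 - 6.5ps = -773 + 6ps, so ps = 147.
Buyers pay pb = 147 − 25 = 122; q' = -773 + 6·147 = 109.
ΔCS = ½(31 + 109)(134 − 122) = 840; ΔPS = ½(31 + 109)(147 − 134) = 910.
Government spending = 25 × 109 = 2725.
DWL = ½ × 25 × (109 − 31) = 975; fraction = 975 / 2725 = 39/109.

DWL / government spending = 39/109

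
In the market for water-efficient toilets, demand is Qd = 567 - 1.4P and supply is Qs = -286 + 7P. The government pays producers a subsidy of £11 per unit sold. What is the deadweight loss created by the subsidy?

Pre-subsidy: 567 - 1.4P = -286 + 7P gives P* = 4265/42, Q* = 2549/6.
With the subsidy, sellers receive Ps = Pb + 11 for each unit, where Pb is the price buyers pay.
Supply in terms of Pb becomes Qs = -286 + 7(Pb + 11) = -209 + 7Pb. Setting this equal to demand: 567 - 1.4Pb = -209 + 7Pb, so Pb = 1940/21.
Sellers receive Ps = 1940/21 + 11 = 2171/21; Q' = 567 − 1.4·(1940/21) = 1313/3.
The subsidy expands output by 1313/3 − 2549/6 = 77/6 past the efficient level; on those units the gap between marginal cost and willingness to pay runs from 0 up to 11.
DWL = ½ × 11 × 77/6 = 847/12.

Deadweight loss = 847/12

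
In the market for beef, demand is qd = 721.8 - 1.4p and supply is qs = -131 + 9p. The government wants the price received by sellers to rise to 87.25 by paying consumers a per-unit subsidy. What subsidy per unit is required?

Required subsidy s = 39 per unit

At a seller price of 87.25, quantity supplied is -131 + 9·87.25 = 654.25.
Buyers absorb 654.25 only when they pay pb with 721.8 − 1.4·pb = 654.25, i.e. pb = 48.25.
s = ps − pb = 87.25 − 48.25 = 39.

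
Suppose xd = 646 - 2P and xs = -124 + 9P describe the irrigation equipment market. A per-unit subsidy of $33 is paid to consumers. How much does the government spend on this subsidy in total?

Pre-subsidy: 646 - 2P = -124 + 9P gives P* = 70, x* = 506.
With the rebate, buyers effectively pay Pb = Ps − 33, where Ps is the price sellers receive.
Demand in terms of Ps becomes xd = 646 − 2(Ps − 33) = 712 - 2Ps. Setting this equal to supply: 712 - 2Ps = -124 + 9Ps, so Ps = 76.
Buyers pay Pb = 76 − 33 = 43; x' = -124 + 9·76 = 560.
Government outlay = subsidy × quantity = 33 × 560 = 18480.

Government cost = $18480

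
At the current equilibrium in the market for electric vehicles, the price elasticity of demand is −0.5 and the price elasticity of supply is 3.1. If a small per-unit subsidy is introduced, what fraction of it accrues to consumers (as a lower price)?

For a small subsidy around the equilibrium, the benefit split depends on the relative slopes, which at a point are proportional to the elasticities.
Buyer share = εs/(εs + |εd|) = 3.1/(3.1 + 0.5) = 31/36; seller share = |εd|/(εs + |εd|) = 5/36.

Consumer share = 31/36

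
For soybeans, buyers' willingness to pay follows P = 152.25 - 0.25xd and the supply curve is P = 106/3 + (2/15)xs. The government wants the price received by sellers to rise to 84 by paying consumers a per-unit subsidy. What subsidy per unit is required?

At a seller price of 84, quantity supplied is -265 + 7.5·84 = 365.
Buyers absorb 365 only when they pay Pb = 152.25 − 0.25·365 = 61.
s = Ps − Pb = 84 − 61 = 23.

Required subsidy s = 23 per unit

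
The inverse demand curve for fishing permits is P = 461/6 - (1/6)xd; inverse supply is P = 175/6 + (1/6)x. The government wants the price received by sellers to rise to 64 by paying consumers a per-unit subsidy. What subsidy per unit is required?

Required subsidy s = 22 per unit

At a seller price of 64, quantity supplied is -175 + 6·64 = 209.
Buyers absorb 209 only when they pay Pb = 461/6 − (1/6)·209 = 42.
s = Ps − Pb = 64 − 42 = 22.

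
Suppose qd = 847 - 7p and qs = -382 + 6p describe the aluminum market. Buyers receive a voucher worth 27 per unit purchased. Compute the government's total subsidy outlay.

Government cost = 95634/13

Pre-subsidy: 847 - 7p = -382 + 6p gives p* = 1229/13, q* = 2408/13.
With the rebate, buyers effectively pay pb = ps − 27, where ps is the price sellers receive.
Demand in terms of ps becomes qd = 847 − 7(ps − 27) = 1036 - 7ps. Setting this equal to supply: 1036 - 7ps = -382 + 6ps, so ps = 1418/13.
Buyers pay pb = 1418/13 − 27 = 1067/13; q' = -382 + 6·(1418/13) = 3542/13.
Government outlay = subsidy × quantity = 27 × 3542/13 = 95634/13.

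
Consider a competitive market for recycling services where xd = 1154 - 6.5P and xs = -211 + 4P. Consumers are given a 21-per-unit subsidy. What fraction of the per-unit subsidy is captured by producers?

Pre-subsidy: 1154 - 6.5P = -211 + 4P gives P* = 130, x* = 309.
With the rebate, buyers effectively pay Pb = Ps − 21, where Ps is the price sellers receive.
Demand in terms of Ps becomes xd = 1154 − 6.5(Ps − 21) = 1290.5 - 6.5Ps. Setting this equal to supply: 1290.5 - 6.5Ps = -211 + 4Ps, so Ps = 143.
Buyers pay Pb = 143 − 21 = 122; x' = -211 + 4·143 = 361.
Buyers' price falls by P* − Pb = 130 − 122 = 8; sellers' price rises by Ps − P* = 143 − 130 = 13.
So producers capture 13/21 = 13/21 of each unit of subsidy.

Producer share = 13/21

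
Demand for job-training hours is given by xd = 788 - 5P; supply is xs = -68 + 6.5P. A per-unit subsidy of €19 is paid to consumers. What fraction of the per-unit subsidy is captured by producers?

Pre-subsidy: 788 - 5P = -68 + 6.5P gives P* = 1712/23, x* = 9564/23.
With the rebate, buyers effectively pay Pb = Ps − 19, where Ps is the price sellers receive.
Demand in terms of Ps becomes xd = 788 − 5(Ps − 19) = 883 - 5Ps. Setting this equal to supply: 883 - 5Ps = -68 + 6.5Ps, so Ps = 1902/23.
Buyers pay Pb = 1902/23 − 19 = 1465/23; x' = -68 + 6.5·(1902/23) = 10799/23.
Buyers' price falls by P* − Pb = 1712/23 − 1465/23 = 247/23; sellers' price rises by Ps − P* = 1902/23 − 1712/23 = 190/23.
So producers capture (190/23)/19 = 10/23 of each unit of subsidy.

Producer share = 10/23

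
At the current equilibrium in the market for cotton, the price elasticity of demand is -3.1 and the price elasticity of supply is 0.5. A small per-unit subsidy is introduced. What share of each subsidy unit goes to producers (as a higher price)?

Producer share = 31/36

For a small subsidy around the equilibrium, the benefit split depends on the relative slopes, which at a point are proportional to the elasticities.
Buyer share = εs/(εs + |εd|) = 0.5/(0.5 + 3.1) = 5/36; seller share = |εd|/(εs + |εd|) = 31/36.
So producers capture 31/36 of the subsidy.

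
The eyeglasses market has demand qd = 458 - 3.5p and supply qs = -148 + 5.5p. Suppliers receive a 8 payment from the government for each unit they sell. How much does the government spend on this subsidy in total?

Government cost = 17240/9

Pre-subsidy: 458 - 3.5p = -148 + 5.5p gives p* = 202/3, q* = 667/3.
With the subsidy, sellers receive ps = pb + 8 for each unit, where pb is the price buyers pay.
Supply in terms of pb becomes qs = -148 + 5.5(pb + 8) = -104 + 5.5pb. Setting this equal to demand: 458 - 3.5pb = -104 + 5.5pb, so pb = 562/9.
Sellers receive ps = 562/9 + 8 = 634/9; q' = 458 − 3.5·(562/9) = 2155/9.
Government outlay = subsidy × quantity = 8 × 2155/9 = 17240/9.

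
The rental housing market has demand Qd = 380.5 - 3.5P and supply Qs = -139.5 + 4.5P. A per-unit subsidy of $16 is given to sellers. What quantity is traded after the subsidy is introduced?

Pre-subsidy: 380.5 - 3.5P = -139.5 + 4.5P gives P* = 65, Q* = 153.
With the subsidy, sellers receive Ps = Pb + 16 for each unit, where Pb is the price buyers pay.
Supply in terms of Pb becomes Qs = -139.5 + 4.5(Pb + 16) = -67.5 + 4.5Pb. Setting this equal to demand: 380.5 - 3.5Pb = -67.5 + 4.5Pb, so Pb = 56.
Sellers receive Ps = 56 + 16 = 72; Q' = 380.5 − 3.5·56 = 184.5.

Q' = 184.5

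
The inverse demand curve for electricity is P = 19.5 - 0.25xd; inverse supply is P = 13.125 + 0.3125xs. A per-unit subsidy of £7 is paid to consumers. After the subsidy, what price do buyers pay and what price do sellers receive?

Buyers pay 122/9; sellers receive 185/9

Pre-subsidy: 19.5 - 0.25x = 13.125 + 0.3125x gives x* = 34/3 and P* = 50/3.
With the rebate, buyers effectively pay Pb = Ps − 7, where Ps is the price sellers receive.
On the curves, Pb = 19.5 - 0.25x and Ps = 13.125 + 0.3125x; the wedge Ps − Pb = 7 gives 13.125 + 0.3125x − (19.5 - 0.25x) = 7, so x' = 214/9.
Then Pb = 19.5 − 0.25·(214/9) = 122/9 and Ps = 13.125 + 0.3125·(214/9) = 185/9.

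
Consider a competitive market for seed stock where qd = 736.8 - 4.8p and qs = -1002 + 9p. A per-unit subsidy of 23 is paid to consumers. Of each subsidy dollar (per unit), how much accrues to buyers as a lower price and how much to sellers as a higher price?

Pre-subsidy: 736.8 - 4.8p = -1002 + 9p gives p* = 126, q* = 132.
With the rebate, buyers effectively pay pb = ps − 23, where ps is the price sellers receive.
Demand in terms of ps becomes qd = 736.8 − 4.8(ps − 23) = 847.2 - 4.8ps. Setting this equal to supply: 847.2 - 4.8ps = -1002 + 9ps, so ps = 134.
Buyers pay pb = 134 − 23 = 111; q' = -1002 + 9·134 = 204.
Buyers' price falls by p* − pb = 126 − 111 = 15; sellers' price rises by ps − p* = 134 − 126 = 8.

Buyers gain 15 per unit; sellers gain 8 per unit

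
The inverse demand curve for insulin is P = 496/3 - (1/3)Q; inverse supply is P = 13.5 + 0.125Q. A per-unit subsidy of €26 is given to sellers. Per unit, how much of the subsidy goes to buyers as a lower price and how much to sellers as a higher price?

Pre-subsidy: 496/3 - (1/3)Q = 13.5 + 0.125Q gives Q* = 3644/11 and P* = 604/11.
With the subsidy, sellers receive Ps = Pb + 26 for each unit, where Pb is the price buyers pay.
On the curves, Pb = 496/3 - (1/3)Q and Ps = 13.5 + 0.125Q; the wedge Ps − Pb = 26 gives 13.5 + 0.125Q − (496/3 - (1/3)Q) = 26, so Q' = 388.
Then Pb = 496/3 − (1/3)·388 = 36 and Ps = 13.5 + 0.125·388 = 62.
Buyers' price falls by P* − Pb = 604/11 − 36 = 208/11; sellers' price rises by Ps − P* = 62 − 604/11 = 78/11.

Buyers gain 208/11 per unit; sellers gain 78/11 per unit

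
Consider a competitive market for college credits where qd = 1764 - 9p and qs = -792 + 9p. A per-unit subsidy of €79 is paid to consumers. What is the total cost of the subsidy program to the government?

Government cost = €66478.5

Pre-subsidy: 1764 - 9p = -792 + 9p gives p* = 142, q* = 486.
With the rebate, buyers effectively pay pb = ps − 79, where ps is the price sellers receive.
Demand in terms of ps becomes qd = 1764 − 9(ps − 79) = 2475 - 9ps. Setting this equal to supply: 2475 - 9ps = -792 + 9ps, so ps = 181.5.
Buyers pay pb = 181.5 − 79 = 102.5; q' = -792 + 9·181.5 = 841.5.
Government outlay = subsidy × quantity = 79 × 841.5 = 66478.5.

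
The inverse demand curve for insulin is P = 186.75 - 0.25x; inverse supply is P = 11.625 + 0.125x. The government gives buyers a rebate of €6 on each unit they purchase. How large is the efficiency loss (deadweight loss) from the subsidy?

Deadweight loss = €48

Pre-subsidy: 186.75 - 0.25x = 11.625 + 0.125x gives x* = 467 and P* = 70.
With the rebate, buyers effectively pay Pb = Ps − 6, where Ps is the price sellers receive.
On the curves, Pb = 186.75 - 0.25x and Ps = 11.625 + 0.125x; the wedge Ps − Pb = 6 gives 11.625 + 0.125x − (186.75 - 0.25x) = 6, so x' = 483.
Then Pb = 186.75 − 0.25·483 = 66 and Ps = 11.625 + 0.125·483 = 72.
The subsidy expands output by 483 − 467 = 16 past the efficient level; on those units the gap between marginal cost and willingness to pay runs from 0 up to 6.
DWL = ½ × 6 × 16 = 48.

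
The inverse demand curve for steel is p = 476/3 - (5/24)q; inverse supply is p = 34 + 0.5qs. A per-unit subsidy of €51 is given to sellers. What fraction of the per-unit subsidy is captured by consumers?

Pre-subsidy: 476/3 - (5/24)q = 34 + 0.5q gives q* = 176 and p* = 122.
With the subsidy, sellers receive ps = pb + 51 for each unit, where pb is the price buyers pay.
On the curves, pb = 476/3 - (5/24)q and ps = 34 + 0.5q; the wedge ps − pb = 51 gives 34 + 0.5q − (476/3 - (5/24)q) = 51, so q' = 248.
Then pb = 476/3 − (5/24)·248 = 107 and ps = 34 + 0.5·248 = 158.
Buyers' price falls by p* − pb = 122 − 107 = 15; sellers' price rises by ps − p* = 158 − 122 = 36.
So consumers capture 15/51 = 5/17 of each unit of subsidy.

Consumer share = 5/17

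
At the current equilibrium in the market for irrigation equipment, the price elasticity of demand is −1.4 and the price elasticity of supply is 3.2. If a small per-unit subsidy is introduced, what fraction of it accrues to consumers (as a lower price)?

Consumer share = 16/23

For a small subsidy around the equilibrium, the benefit split depends on the relative slopes, which at a point are proportional to the elasticities.
Buyer share = εs/(εs + |εd|) = 3.2/(3.2 + 1.4) = 16/23; seller share = |εd|/(εs + |εd|) = 7/23.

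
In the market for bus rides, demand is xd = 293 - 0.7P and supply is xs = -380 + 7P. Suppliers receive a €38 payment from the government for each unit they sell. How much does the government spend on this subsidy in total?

Pre-subsidy: 293 - 0.7P = -380 + 7P gives P* = 6730/77, x* = 2550/11.
With the subsidy, sellers receive Ps = Pb + 38 for each unit, where Pb is the price buyers pay.
Supply in terms of Pb becomes xs = -380 + 7(Pb + 38) = -114 + 7Pb. Setting this equal to demand: 293 - 0.7Pb = -114 + 7Pb, so Pb = 370/7.
Sellers receive Ps = 370/7 + 38 = 636/7; x' = 293 − 0.7·(370/7) = 256.
Government outlay = subsidy × quantity = 38 × 256 = 9728.

Government cost = €9728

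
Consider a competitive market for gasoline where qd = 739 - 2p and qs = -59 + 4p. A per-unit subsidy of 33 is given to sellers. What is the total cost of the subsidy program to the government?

Government cost = 17061

Pre-subsidy: 739 - 2p = -59 + 4p gives p* = 133, q* = 473.
With the subsidy, sellers receive ps = pb + 33 for each unit, where pb is the price buyers pay.
Supply in terms of pb becomes qs = -59 + 4(pb + 33) = 73 + 4pb. Setting this equal to demand: 739 - 2pb = 73 + 4pb, so pb = 111.
Sellers receive ps = 111 + 33 = 144; q' = 739 − 2·111 = 517.
Government outlay = subsidy × quantity = 33 × 517 = 17061.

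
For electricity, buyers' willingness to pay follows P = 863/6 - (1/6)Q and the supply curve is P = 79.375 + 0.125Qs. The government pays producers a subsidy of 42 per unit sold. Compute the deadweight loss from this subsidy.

Deadweight loss = 3024

Pre-subsidy: 863/6 - (1/6)Q = 79.375 + 0.125Q gives Q* = 221 and P* = 107.
With the subsidy, sellers receive Ps = Pb + 42 for each unit, where Pb is the price buyers pay.
On the curves, Pb = 863/6 - (1/6)Q and Ps = 79.375 + 0.125Q; the wedge Ps − Pb = 42 gives 79.375 + 0.125Q − (863/6 - (1/6)Q) = 42, so Q' = 365.
Then Pb = 863/6 − (1/6)·365 = 83 and Ps = 79.375 + 0.125·365 = 125.
The subsidy expands output by 365 − 221 = 144 past the efficient level; on those units the gap between marginal cost and willingness to pay runs from 0 up to 42.
DWL = ½ × 42 × 144 = 3024.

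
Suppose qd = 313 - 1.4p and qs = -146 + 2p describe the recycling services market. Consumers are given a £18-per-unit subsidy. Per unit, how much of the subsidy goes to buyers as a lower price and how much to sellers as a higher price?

Buyers gain 180/17 per unit; sellers gain 126/17 per unit

Pre-subsidy: 313 - 1.4p = -146 + 2p gives p* = 135, q* = 124.
With the rebate, buyers effectively pay pb = ps − 18, where ps is the price sellers receive.
Demand in terms of ps becomes qd = 313 − 1.4(ps − 18) = 338.2 - 1.4ps. Setting this equal to supply: 338.2 - 1.4ps = -146 + 2ps, so ps = 2421/17.
Buyers pay pb = 2421/17 − 18 = 2115/17; q' = -146 + 2·(2421/17) = 2360/17.
Buyers' price falls by p* − pb = 135 − 2115/17 = 180/17; sellers' price rises by ps − p* = 2421/17 − 135 = 126/17.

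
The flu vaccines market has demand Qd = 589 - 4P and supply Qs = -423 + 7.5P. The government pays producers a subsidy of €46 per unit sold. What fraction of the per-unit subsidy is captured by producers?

Producer share = 8/23

Pre-subsidy: 589 - 4P = -423 + 7.5P gives P* = 88, Q* = 237.
With the subsidy, sellers receive Ps = Pb + 46 for each unit, where Pb is the price buyers pay.
Supply in terms of Pb becomes Qs = -423 + 7.5(Pb + 46) = -78 + 7.5Pb. Setting this equal to demand: 589 - 4Pb = -78 + 7.5Pb, so Pb = 58.
Sellers receive Ps = 58 + 46 = 104; Q' = 589 − 4·58 = 357.
Buyers' price falls by P* − Pb = 88 − 58 = 30; sellers' price rises by Ps − P* = 104 − 88 = 16.
So producers capture 16/46 = 8/23 of each unit of subsidy.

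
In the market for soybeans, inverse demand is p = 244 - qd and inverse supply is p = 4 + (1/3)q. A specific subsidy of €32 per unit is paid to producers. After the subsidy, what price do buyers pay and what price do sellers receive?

Pre-subsidy: 244 - q = 4 + (1/3)q gives q* = 180 and p* = 64.
With the subsidy, sellers receive ps = pb + 32 for each unit, where pb is the price buyers pay.
On the curves, pb = 244 - q and ps = 4 + (1/3)q; the wedge ps − pb = 32 gives 4 + (1/3)q − (244 - q) = 32, so q' = 204.
Then pb = 244 − 1·204 = 40 and ps = 4 + (1/3)·204 = 72.

Buyers pay €40; sellers receive €72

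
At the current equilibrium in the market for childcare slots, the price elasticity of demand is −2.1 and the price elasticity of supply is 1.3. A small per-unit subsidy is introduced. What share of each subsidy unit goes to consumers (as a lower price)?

Consumer share = 13/34

For a small subsidy around the equilibrium, the benefit split depends on the relative slopes, which at a point are proportional to the elasticities.
Buyer share = εs/(εs + |εd|) = 1.3/(1.3 + 2.1) = 13/34; seller share = |εd|/(εs + |εd|) = 21/34.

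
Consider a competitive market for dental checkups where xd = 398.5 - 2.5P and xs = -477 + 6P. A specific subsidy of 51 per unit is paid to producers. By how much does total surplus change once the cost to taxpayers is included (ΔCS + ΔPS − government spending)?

Net change in total surplus = -2295

Pre-subsidy: 398.5 - 2.5P = -477 + 6P gives P* = 103, x* = 141.
With the subsidy, sellers receive Ps = Pb + 51 for each unit, where Pb is the price buyers pay.
Supply in terms of Pb becomes xs = -477 + 6(Pb + 51) = -171 + 6Pb. Setting this equal to demand: 398.5 - 2.5Pb = -171 + 6Pb, so Pb = 67.
Sellers receive Ps = 67 + 51 = 118; x' = 398.5 − 2.5·67 = 231.
ΔCS = ½(141 + 231)(103 − 67) = 6696; ΔPS = ½(141 + 231)(118 − 103) = 2790.
Government spending = 51 × 231 = 11781.
Net change = 6696 + 2790 − 11781 = -2295. The loss equals the DWL triangle ½·51·90.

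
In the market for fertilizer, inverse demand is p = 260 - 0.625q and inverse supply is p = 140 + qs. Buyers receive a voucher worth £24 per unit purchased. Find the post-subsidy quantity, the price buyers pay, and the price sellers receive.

Pre-subsidy: 260 - 0.625q = 140 + q gives q* = 960/13 and p* = 2780/13.
With the rebate, buyers effectively pay pb = ps − 24, where ps is the price sellers receive.
On the curves, pb = 260 - 0.625q and ps = 140 + q; the wedge ps − pb = 24 gives 140 + q − (260 - 0.625q) = 24, so q' = 1152/13.
Then pb = 260 − 0.625·(1152/13) = 2660/13 and ps = 140 + 1·(1152/13) = 2972/13.

q' = 1152/13; buyers pay 2660/13; sellers receive 2972/13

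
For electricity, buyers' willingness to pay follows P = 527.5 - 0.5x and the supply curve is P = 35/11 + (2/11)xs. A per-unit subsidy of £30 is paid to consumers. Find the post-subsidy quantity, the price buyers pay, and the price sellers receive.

Pre-subsidy: 527.5 - 0.5x = 35/11 + (2/11)x gives x* = 769 and P* = 143.
With the rebate, buyers effectively pay Pb = Ps − 30, where Ps is the price sellers receive.
On the curves, Pb = 527.5 - 0.5x and Ps = 35/11 + (2/11)x; the wedge Ps − Pb = 30 gives 35/11 + (2/11)x − (527.5 - 0.5x) = 30, so x' = 813.
Then Pb = 527.5 − 0.5·813 = 121 and Ps = 35/11 + (2/11)·813 = 151.

x' = 813; buyers pay £121; sellers receive £151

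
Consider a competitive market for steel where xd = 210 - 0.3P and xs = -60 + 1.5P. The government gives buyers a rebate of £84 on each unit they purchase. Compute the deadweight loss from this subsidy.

Pre-subsidy: 210 - 0.3P = -60 + 1.5P gives P* = 150, x* = 165.
With the rebate, buyers effectively pay Pb = Ps − 84, where Ps is the price sellers receive.
Demand in terms of Ps becomes xd = 210 − 0.3(Ps − 84) = 235.2 - 0.3Ps. Setting this equal to supply: 235.2 - 0.3Ps = -60 + 1.5Ps, so Ps = 164.
Buyers pay Pb = 164 − 84 = 80; x' = -60 + 1.5·164 = 186.
The subsidy expands output by 186 − 165 = 21 past the efficient level; on those units the gap between marginal cost and willingness to pay runs from 0 up to 84.
DWL = ½ × 84 × 21 = 882.

Deadweight loss = £882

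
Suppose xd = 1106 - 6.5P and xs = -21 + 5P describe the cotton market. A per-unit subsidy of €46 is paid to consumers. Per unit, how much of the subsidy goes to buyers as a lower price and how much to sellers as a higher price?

Pre-subsidy: 1106 - 6.5P = -21 + 5P gives P* = 98, x* = 469.
With the rebate, buyers effectively pay Pb = Ps − 46, where Ps is the price sellers receive.
Demand in terms of Ps becomes xd = 1106 − 6.5(Ps − 46) = 1405 - 6.5Ps. Setting this equal to supply: 1405 - 6.5Ps = -21 + 5Ps, so Ps = 124.
Buyers pay Pb = 124 − 46 = 78; x' = -21 + 5·124 = 599.
Buyers' price falls by P* − Pb = 98 − 78 = 20; sellers' price rises by Ps − P* = 124 − 98 = 26.

Buyers gain €20 per unit; sellers gain €26 per unit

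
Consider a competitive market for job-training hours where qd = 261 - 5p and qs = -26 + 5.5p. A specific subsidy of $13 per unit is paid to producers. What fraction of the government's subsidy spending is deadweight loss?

Pre-subsidy: 261 - 5p = -26 + 5.5p gives p* = 82/3, q* = 373/3.
With the subsidy, sellers receive ps = pb + 13 for each unit, where pb is the price buyers pay.
Supply in terms of pb becomes qs = -26 + 5.5(pb + 13) = 45.5 + 5.5pb. Setting this equal to demand: 261 - 5pb = 45.5 + 5.5pb, so pb = 431/21.
Sellers receive ps = 431/21 + 13 = 704/21; q' = 261 − 5·(431/21) = 3326/21.
ΔCS = ½(373/3 + 3326/21)(82/3 − 431/21) = 282997/294; ΔPS = ½(373/3 + 3326/21)(704/21 − 82/3) = 128635/147.
Government spending = 13 × 3326/21 = 43238/21.
DWL = ½ × 13 × (3326/21 − 373/3) = 9295/42; fraction = (9295/42) / (43238/21) = 715/6652.

DWL / government spending = 715/6652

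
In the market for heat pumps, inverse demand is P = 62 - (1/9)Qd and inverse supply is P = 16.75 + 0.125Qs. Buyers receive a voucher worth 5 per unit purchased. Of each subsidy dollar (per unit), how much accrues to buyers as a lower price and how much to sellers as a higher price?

Buyers gain 40/17 per unit; sellers gain 45/17 per unit

Pre-subsidy: 62 - (1/9)Q = 16.75 + 0.125Q gives Q* = 3258/17 and P* = 692/17.
With the rebate, buyers effectively pay Pb = Ps − 5, where Ps is the price sellers receive.
On the curves, Pb = 62 - (1/9)Q and Ps = 16.75 + 0.125Q; the wedge Ps − Pb = 5 gives 16.75 + 0.125Q − (62 - (1/9)Q) = 5, so Q' = 3618/17.
Then Pb = 62 − (1/9)·(3618/17) = 652/17 and Ps = 16.75 + 0.125·(3618/17) = 737/17.
Buyers' price falls by P* − Pb = 692/17 − 652/17 = 40/17; sellers' price rises by Ps − P* = 737/17 − 692/17 = 45/17.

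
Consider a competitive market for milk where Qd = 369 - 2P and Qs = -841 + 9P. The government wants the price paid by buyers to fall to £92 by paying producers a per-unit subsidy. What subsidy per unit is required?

At a buyer price of 92, quantity demanded is 369 − 2·92 = 185.
Sellers supply 185 only when they receive Ps with -841 + 9·Ps = 185, i.e. Ps = 114.
s = Ps − Pb = 114 − 92 = 22.

Required subsidy s = £22 per unit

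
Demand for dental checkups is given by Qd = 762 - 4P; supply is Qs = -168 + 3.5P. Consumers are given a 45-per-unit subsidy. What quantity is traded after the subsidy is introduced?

Q' = 350

Pre-subsidy: 762 - 4P = -168 + 3.5P gives P* = 124, Q* = 266.
With the rebate, buyers effectively pay Pb = Ps − 45, where Ps is the price sellers receive.
Demand in terms of Ps becomes Qd = 762 − 4(Ps − 45) = 942 - 4Ps. Setting this equal to supply: 942 - 4Ps = -168 + 3.5Ps, so Ps = 148.
Buyers pay Pb = 148 − 45 = 103; Q' = -168 + 3.5·148 = 350.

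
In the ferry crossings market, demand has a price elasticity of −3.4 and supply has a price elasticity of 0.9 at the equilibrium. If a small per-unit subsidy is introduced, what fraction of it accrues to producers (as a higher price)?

Producer share = 34/43

For a small subsidy around the equilibrium, the benefit split depends on the relative slopes, which at a point are proportional to the elasticities.
Buyer share = εs/(εs + |εd|) = 0.9/(0.9 + 3.4) = 9/43; seller share = |εd|/(εs + |εd|) = 34/43.
So producers capture 34/43 of the subsidy.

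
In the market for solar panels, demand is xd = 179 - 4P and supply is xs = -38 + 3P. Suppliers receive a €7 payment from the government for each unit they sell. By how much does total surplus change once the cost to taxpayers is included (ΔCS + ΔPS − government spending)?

Pre-subsidy: 179 - 4P = -38 + 3P gives P* = 31, x* = 55.
With the subsidy, sellers receive Ps = Pb + 7 for each unit, where Pb is the price buyers pay.
Supply in terms of Pb becomes xs = -38 + 3(Pb + 7) = -17 + 3Pb. Setting this equal to demand: 179 - 4Pb = -17 + 3Pb, so Pb = 28.
Sellers receive Ps = 28 + 7 = 35; x' = 179 − 4·28 = 67.
ΔCS = ½(55 + 67)(31 − 28) = 183; ΔPS = ½(55 + 67)(35 − 31) = 244.
Government spending = 7 × 67 = 469.
Net change = 183 + 244 − 469 = -42. The loss equals the DWL triangle ½·7·12.

Net change in total surplus = -€42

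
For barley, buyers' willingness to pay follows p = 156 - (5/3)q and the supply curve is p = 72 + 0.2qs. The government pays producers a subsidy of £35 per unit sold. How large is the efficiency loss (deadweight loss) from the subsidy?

Deadweight loss = £328.125

Pre-subsidy: 156 - (5/3)q = 72 + 0.2q gives q* = 45 and p* = 81.
With the subsidy, sellers receive ps = pb + 35 for each unit, where pb is the price buyers pay.
On the curves, pb = 156 - (5/3)q and ps = 72 + 0.2q; the wedge ps − pb = 35 gives 72 + 0.2q − (156 - (5/3)q) = 35, so q' = 63.75.
Then pb = 156 − (5/3)·63.75 = 49.75 and ps = 72 + 0.2·63.75 = 84.75.
The subsidy expands output by 63.75 − 45 = 18.75 past the efficient level; on those units the gap between marginal cost and willingness to pay runs from 0 up to 35.
DWL = ½ × 35 × 18.75 = 328.125.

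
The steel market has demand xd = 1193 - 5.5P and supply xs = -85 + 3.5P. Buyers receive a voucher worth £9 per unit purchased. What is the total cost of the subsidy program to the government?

Government cost = £3881.25

Pre-subsidy: 1193 - 5.5P = -85 + 3.5P gives P* = 142, x* = 412.
With the rebate, buyers effectively pay Pb = Ps − 9, where Ps is the price sellers receive.
Demand in terms of Ps becomes xd = 1193 − 5.5(Ps − 9) = 1242.5 - 5.5Ps. Setting this equal to supply: 1242.5 - 5.5Ps = -85 + 3.5Ps, so Ps = 147.5.
Buyers pay Pb = 147.5 − 9 = 138.5; x' = -85 + 3.5·147.5 = 431.25.
Government outlay = subsidy × quantity = 9 × 431.25 = 3881.25.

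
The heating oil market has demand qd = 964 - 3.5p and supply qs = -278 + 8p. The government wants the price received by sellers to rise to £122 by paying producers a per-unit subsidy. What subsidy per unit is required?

At a seller price of 122, quantity supplied is -278 + 8·122 = 698.
Buyers absorb 698 only when they pay pb with 964 − 3.5·pb = 698, i.e. pb = 76.
s = ps − pb = 122 − 76 = 46.

Required subsidy s = £46 per unit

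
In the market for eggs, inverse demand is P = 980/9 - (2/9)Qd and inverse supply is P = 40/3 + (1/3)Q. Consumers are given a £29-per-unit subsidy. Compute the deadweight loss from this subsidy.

Deadweight loss = £756.9

Pre-subsidy: 980/9 - (2/9)Q = 40/3 + (1/3)Q gives Q* = 172 and P* = 212/3.
With the rebate, buyers effectively pay Pb = Ps − 29, where Ps is the price sellers receive.
On the curves, Pb = 980/9 - (2/9)Q and Ps = 40/3 + (1/3)Q; the wedge Ps − Pb = 29 gives 40/3 + (1/3)Q − (980/9 - (2/9)Q) = 29, so Q' = 224.2.
Then Pb = 980/9 − (2/9)·224.2 = 886/15 and Ps = 40/3 + (1/3)·224.2 = 1321/15.
The subsidy expands output by 224.2 − 172 = 52.2 past the efficient level; on those units the gap between marginal cost and willingness to pay runs from 0 up to 29.
DWL = ½ × 29 × 52.2 = 756.9.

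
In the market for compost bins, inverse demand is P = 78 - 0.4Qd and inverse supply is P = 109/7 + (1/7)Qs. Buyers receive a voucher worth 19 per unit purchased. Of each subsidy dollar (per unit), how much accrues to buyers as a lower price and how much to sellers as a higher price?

Pre-subsidy: 78 - 0.4Q = 109/7 + (1/7)Q gives Q* = 115 and P* = 32.
With the rebate, buyers effectively pay Pb = Ps − 19, where Ps is the price sellers receive.
On the curves, Pb = 78 - 0.4Q and Ps = 109/7 + (1/7)Q; the wedge Ps − Pb = 19 gives 109/7 + (1/7)Q − (78 - 0.4Q) = 19, so Q' = 150.
Then Pb = 78 − 0.4·150 = 18 and Ps = 109/7 + (1/7)·150 = 37.
Buyers' price falls by P* − Pb = 32 − 18 = 14; sellers' price rises by Ps − P* = 37 − 32 = 5.

Buyers gain 14 per unit; sellers gain 5 per unit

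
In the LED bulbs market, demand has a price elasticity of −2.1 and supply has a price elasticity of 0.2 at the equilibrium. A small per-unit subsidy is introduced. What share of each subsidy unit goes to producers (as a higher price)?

For a small subsidy around the equilibrium, the benefit split depends on the relative slopes, which at a point are proportional to the elasticities.
Buyer share = εs/(εs + |εd|) = 0.2/(0.2 + 2.1) = 2/23; seller share = |εd|/(εs + |εd|) = 21/23.
So producers capture 21/23 of the subsidy.

Producer share = 21/23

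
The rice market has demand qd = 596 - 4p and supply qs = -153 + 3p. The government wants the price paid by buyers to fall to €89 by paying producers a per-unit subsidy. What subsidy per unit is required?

Required subsidy s = €42 per unit

At a buyer price of 89, quantity demanded is 596 − 4·89 = 240.
Sellers supply 240 only when they receive ps with -153 + 3·ps = 240, i.e. ps = 131.
s = ps − pb = 131 − 89 = 42.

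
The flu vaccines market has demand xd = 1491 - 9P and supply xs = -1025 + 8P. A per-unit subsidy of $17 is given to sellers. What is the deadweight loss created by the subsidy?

Deadweight loss = $612

Pre-subsidy: 1491 - 9P = -1025 + 8P gives P* = 148, x* = 159.
With the subsidy, sellers receive Ps = Pb + 17 for each unit, where Pb is the price buyers pay.
Supply in terms of Pb becomes xs = -1025 + 8(Pb + 17) = -889 + 8Pb. Setting this equal to demand: 1491 - 9Pb = -889 + 8Pb, so Pb = 140.
Sellers receive Ps = 140 + 17 = 157; x' = 1491 − 9·140 = 231.
The subsidy expands output by 231 − 159 = 72 past the efficient level; on those units the gap between marginal cost and willingness to pay runs from 0 up to 17.
DWL = ½ × 17 × 72 = 612.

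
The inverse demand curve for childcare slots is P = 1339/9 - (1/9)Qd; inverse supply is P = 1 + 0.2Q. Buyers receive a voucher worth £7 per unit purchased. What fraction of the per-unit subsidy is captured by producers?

Producer share = 9/14

Pre-subsidy: 1339/9 - (1/9)Q = 1 + 0.2Q gives Q* = 475 and P* = 96.
With the rebate, buyers effectively pay Pb = Ps − 7, where Ps is the price sellers receive.
On the curves, Pb = 1339/9 - (1/9)Q and Ps = 1 + 0.2Q; the wedge Ps − Pb = 7 gives 1 + 0.2Q − (1339/9 - (1/9)Q) = 7, so Q' = 497.5.
Then Pb = 1339/9 − (1/9)·497.5 = 93.5 and Ps = 1 + 0.2·497.5 = 100.5.
Buyers' price falls by P* − Pb = 96 − 93.5 = 2.5; sellers' price rises by Ps − P* = 100.5 − 96 = 4.5.
So producers capture 4.5/7 = 9/14 of each unit of subsidy.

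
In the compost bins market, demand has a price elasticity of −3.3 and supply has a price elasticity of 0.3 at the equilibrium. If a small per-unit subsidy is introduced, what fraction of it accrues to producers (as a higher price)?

Producer share = 11/12

For a small subsidy around the equilibrium, the benefit split depends on the relative slopes, which at a point are proportional to the elasticities.
Buyer share = εs/(εs + |εd|) = 0.3/(0.3 + 3.3) = 1/12; seller share = |εd|/(εs + |εd|) = 11/12.
So producers capture 11/12 of the subsidy.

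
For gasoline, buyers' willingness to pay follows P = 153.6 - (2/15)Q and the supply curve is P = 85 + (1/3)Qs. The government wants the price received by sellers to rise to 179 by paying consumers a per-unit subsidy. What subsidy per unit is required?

At a seller price of 179, quantity supplied is -255 + 3·179 = 282.
Buyers absorb 282 only when they pay Pb = 153.6 − (2/15)·282 = 116.
s = Ps − Pb = 179 − 116 = 63.

Required subsidy s = 63 per unit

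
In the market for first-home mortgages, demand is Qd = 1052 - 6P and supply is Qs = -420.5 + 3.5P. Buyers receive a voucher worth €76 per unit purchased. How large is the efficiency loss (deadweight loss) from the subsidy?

Deadweight loss = €6384

Pre-subsidy: 1052 - 6P = -420.5 + 3.5P gives P* = 155, Q* = 122.
With the rebate, buyers effectively pay Pb = Ps − 76, where Ps is the price sellers receive.
Demand in terms of Ps becomes Qd = 1052 − 6(Ps − 76) = 1508 - 6Ps. Setting this equal to supply: 1508 - 6Ps = -420.5 + 3.5Ps, so Ps = 203.
Buyers pay Pb = 203 − 76 = 127; Q' = -420.5 + 3.5·203 = 290.
The subsidy expands output by 290 − 122 = 168 past the efficient level; on those units the gap between marginal cost and willingness to pay runs from 0 up to 76.
DWL = ½ × 76 × 168 = 6384.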